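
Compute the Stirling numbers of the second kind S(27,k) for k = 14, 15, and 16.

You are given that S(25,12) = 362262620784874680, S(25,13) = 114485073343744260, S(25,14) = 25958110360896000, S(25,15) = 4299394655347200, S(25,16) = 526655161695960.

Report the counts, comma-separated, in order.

row 26: T[26][13]=13·114485073343744260+362262620784874680=1850568574253550060  T[26][14]=14·25958110360896000+114485073343744260=477898618396288260  T[26][15]=15·4299394655347200+25958110360896000=90449030191104000  T[26][16]=16·526655161695960+4299394655347200=12725877242482560
row 27: T[27][14]=14·477898618396288260+1850568574253550060=8541149231801585700  T[27][15]=15·90449030191104000+477898618396288260=1834634071262848260  T[27][16]=16·12725877242482560+90449030191104000=294063066070824960
Read S(27,14) = 8541149231801585700, S(27,15) = 1834634071262848260, S(27,16) = 294063066070824960.

8541149231801585700, 1834634071262848260, 294063066070824960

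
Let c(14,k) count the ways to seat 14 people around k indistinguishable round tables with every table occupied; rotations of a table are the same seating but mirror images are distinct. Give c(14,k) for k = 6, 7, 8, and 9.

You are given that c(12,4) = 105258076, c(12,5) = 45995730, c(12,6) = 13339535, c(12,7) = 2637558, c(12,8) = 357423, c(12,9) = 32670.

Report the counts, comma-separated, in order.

3336118786, 790943153, 135036473, 16669653

[13] T[13,5]:12*45995730+105258076=657206836 · T[13,6]:12*13339535+45995730=206070150 · T[13,7]:12*2637558+13339535=44990231 · T[13,8]:12*357423+2637558=6926634 · T[13,9]:12*32670+357423=749463
[14] T[14,6]:13*206070150+657206836=3336118786 · T[14,7]:13*44990231+206070150=790943153 · T[14,8]:13*6926634+44990231=135036473 · T[14,9]:13*749463+6926634=16669653
Read c(14,6) = 3336118786, c(14,7) = 790943153, c(14,8) = 135036473, c(14,9) = 16669653.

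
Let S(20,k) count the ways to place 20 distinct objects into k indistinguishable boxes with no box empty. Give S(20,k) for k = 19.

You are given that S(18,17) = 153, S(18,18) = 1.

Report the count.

[19] T[19,18]:18*1+153=171 · T[19,19]:19*0+1=1
[20] T[20,19]:19*1+171=190
Read S(20,19) = 190.

190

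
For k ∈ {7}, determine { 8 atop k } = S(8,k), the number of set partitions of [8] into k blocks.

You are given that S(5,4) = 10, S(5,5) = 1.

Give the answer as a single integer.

row 6: T[6][5]=5·1+10=15  T[6][6]=6·0+1=1
row 7: T[7][6]=6·1+15=21  T[7][7]=7·0+1=1
row 8: T[8][7]=7·1+21=28
Read S(8,7) = 28.

28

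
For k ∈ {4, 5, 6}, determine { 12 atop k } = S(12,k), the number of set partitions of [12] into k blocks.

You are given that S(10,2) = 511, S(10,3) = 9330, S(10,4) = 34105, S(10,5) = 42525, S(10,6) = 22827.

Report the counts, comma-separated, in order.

611501, 1379400, 1323652

i=11: T(11,3)=511+3·9330=28501 | T(11,4)=9330+4·34105=145750 | T(11,5)=34105+5·42525=246730 | T(11,6)=42525+6·22827=179487
i=12: T(12,4)=28501+4·145750=611501 | T(12,5)=145750+5·246730=1379400 | T(12,6)=246730+6·179487=1323652
Read S(12,4) = 611501, S(12,5) = 1379400, S(12,6) = 1323652.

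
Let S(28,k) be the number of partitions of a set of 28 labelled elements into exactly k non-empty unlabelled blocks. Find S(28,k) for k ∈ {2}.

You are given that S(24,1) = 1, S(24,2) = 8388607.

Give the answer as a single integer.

134217727

i=25: T(25,1)=0+1·1=1 | T(25,2)=1+2·8388607=16777215
i=26: T(26,1)=0+1·1=1 | T(26,2)=1+2·16777215=33554431
i=27: T(27,1)=0+1·1=1 | T(27,2)=1+2·33554431=67108863
i=28: T(28,2)=1+2·67108863=134217727
Read S(28,2) = 134217727.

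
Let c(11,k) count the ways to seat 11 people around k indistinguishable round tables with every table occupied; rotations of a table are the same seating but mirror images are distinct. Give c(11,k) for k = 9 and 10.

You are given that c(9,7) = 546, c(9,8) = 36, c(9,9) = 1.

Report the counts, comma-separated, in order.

1320, 55

[10] T[10,8]:9*36+546=870 · T[10,9]:9*1+36=45 · T[10,10]:9*0+1=1
[11] T[11,9]:10*45+870=1320 · T[11,10]:10*1+45=55
Read c(11,9) = 1320, c(11,10) = 55.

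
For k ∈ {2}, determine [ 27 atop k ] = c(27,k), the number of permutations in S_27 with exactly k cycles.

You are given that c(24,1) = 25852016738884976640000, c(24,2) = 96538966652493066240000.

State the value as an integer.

1554454559147562279567360000

[25] T[25,1]:24*25852016738884976640000+0=620448401733239439360000 · T[25,2]:24*96538966652493066240000+25852016738884976640000=2342787216398718566400000
[26] T[26,1]:25*620448401733239439360000+0=15511210043330985984000000 · T[26,2]:25*2342787216398718566400000+620448401733239439360000=59190128811701203599360000
[27] T[27,2]:26*59190128811701203599360000+15511210043330985984000000=1554454559147562279567360000
Read c(27,2) = 1554454559147562279567360000.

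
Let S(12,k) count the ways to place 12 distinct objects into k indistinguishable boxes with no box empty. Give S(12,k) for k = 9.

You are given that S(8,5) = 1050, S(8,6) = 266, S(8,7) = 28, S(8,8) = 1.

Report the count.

22275

i=9: T(9,6)=1050+6·266=2646 | T(9,7)=266+7·28=462 | T(9,8)=28+8·1=36 | T(9,9)=1+9·0=1
i=10: T(10,7)=2646+7·462=5880 | T(10,8)=462+8·36=750 | T(10,9)=36+9·1=45
i=11: T(11,8)=5880+8·750=11880 | T(11,9)=750+9·45=1155
i=12: T(12,9)=11880+9·1155=22275
Read S(12,9) = 22275.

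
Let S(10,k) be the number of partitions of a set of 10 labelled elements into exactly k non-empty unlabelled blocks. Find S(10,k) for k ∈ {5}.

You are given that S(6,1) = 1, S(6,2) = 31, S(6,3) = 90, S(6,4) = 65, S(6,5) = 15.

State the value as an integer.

@7  (7,2):31·2+1→63, (7,3):90·3+31→301, (7,4):65·4+90→350, (7,5):15·5+65→140
@8  (8,3):301·3+63→966, (8,4):350·4+301→1701, (8,5):140·5+350→1050
@9  (9,4):1701·4+966→7770, (9,5):1050·5+1701→6951
@10  (10,5):6951·5+7770→42525
Read S(10,5) = 42525.

42525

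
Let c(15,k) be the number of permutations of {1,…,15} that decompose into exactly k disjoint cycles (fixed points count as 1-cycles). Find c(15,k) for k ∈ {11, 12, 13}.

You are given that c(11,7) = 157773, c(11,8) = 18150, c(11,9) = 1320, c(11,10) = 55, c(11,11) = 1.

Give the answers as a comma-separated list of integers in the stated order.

2749747, 143325, 5005

[12] T[12,8]:11*18150+157773=357423 · T[12,9]:11*1320+18150=32670 · T[12,10]:11*55+1320=1925 · T[12,11]:11*1+55=66 · T[12,12]:11*0+1=1
[13] T[13,9]:12*32670+357423=749463 · T[13,10]:12*1925+32670=55770 · T[13,11]:12*66+1925=2717 · T[13,12]:12*1+66=78 · T[13,13]:12*0+1=1
[14] T[14,10]:13*55770+749463=1474473 · T[14,11]:13*2717+55770=91091 · T[14,12]:13*78+2717=3731 · T[14,13]:13*1+78=91
[15] T[15,11]:14*91091+1474473=2749747 · T[15,12]:14*3731+91091=143325 · T[15,13]:14*91+3731=5005
Read c(15,11) = 2749747, c(15,12) = 143325, c(15,13) = 5005.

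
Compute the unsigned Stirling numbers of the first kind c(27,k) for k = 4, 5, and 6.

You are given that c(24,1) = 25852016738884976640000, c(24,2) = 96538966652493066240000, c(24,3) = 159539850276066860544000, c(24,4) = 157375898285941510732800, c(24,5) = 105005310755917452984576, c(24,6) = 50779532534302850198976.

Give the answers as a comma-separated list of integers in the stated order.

[25] T[25,2]:24*96538966652493066240000+25852016738884976640000=2342787216398718566400000 · T[25,3]:24*159539850276066860544000+96538966652493066240000=3925495373278097719296000 · T[25,4]:24*157375898285941510732800+159539850276066860544000=3936561409138663118131200 · T[25,5]:24*105005310755917452984576+157375898285941510732800=2677503356427960382362624 · T[25,6]:24*50779532534302850198976+105005310755917452984576=1323714091579185857760000
[26] T[26,3]:25*3925495373278097719296000+2342787216398718566400000=100480171548351161548800000 · T[26,4]:25*3936561409138663118131200+3925495373278097719296000=102339530601744675672576000 · T[26,5]:25*2677503356427960382362624+3936561409138663118131200=70874145319837672677196800 · T[26,6]:25*1323714091579185857760000+2677503356427960382362624=35770355645907606826362624
[27] T[27,4]:26*102339530601744675672576000+100480171548351161548800000=2761307967193712729035776000 · T[27,5]:26*70874145319837672677196800+102339530601744675672576000=1945067308917524165279692800 · T[27,6]:26*35770355645907606826362624+70874145319837672677196800=1000903392113435450162625024
Read c(27,4) = 2761307967193712729035776000, c(27,5) = 1945067308917524165279692800, c(27,6) = 1000903392113435450162625024.

2761307967193712729035776000, 1945067308917524165279692800, 1000903392113435450162625024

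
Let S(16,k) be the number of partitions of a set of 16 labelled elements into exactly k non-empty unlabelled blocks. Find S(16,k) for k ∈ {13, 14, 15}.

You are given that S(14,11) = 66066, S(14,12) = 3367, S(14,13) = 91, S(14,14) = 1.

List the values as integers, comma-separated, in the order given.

r15: T_15,12=12×3367+66066=106470; T_15,13=13×91+3367=4550; T_15,14=14×1+91=105; T_15,15=15×0+1=1
r16: T_16,13=13×4550+106470=165620; T_16,14=14×105+4550=6020; T_16,15=15×1+105=120
Read S(16,13) = 165620, S(16,14) = 6020, S(16,15) = 120.

165620, 6020, 120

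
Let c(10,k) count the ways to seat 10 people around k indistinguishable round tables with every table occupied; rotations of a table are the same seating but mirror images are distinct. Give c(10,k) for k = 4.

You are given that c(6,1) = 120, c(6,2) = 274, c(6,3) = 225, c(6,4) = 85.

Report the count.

@7  (7,1):120·6+0→720, (7,2):274·6+120→1764, (7,3):225·6+274→1624, (7,4):85·6+225→735
@8  (8,2):1764·7+720→13068, (8,3):1624·7+1764→13132, (8,4):735·7+1624→6769
@9  (9,3):13132·8+13068→118124, (9,4):6769·8+13132→67284
@10  (10,4):67284·9+118124→723680
Read c(10,4) = 723680.

723680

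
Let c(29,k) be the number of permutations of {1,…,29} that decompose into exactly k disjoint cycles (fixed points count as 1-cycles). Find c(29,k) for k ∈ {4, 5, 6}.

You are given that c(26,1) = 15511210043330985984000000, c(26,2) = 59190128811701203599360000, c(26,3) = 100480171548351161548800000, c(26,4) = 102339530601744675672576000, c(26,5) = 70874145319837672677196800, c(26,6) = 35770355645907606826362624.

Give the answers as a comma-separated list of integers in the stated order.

@27  (27,2):59190128811701203599360000·26+15511210043330985984000000→1554454559147562279567360000, (27,3):100480171548351161548800000·26+59190128811701203599360000→2671674589068831403868160000, (27,4):102339530601744675672576000·26+100480171548351161548800000→2761307967193712729035776000, (27,5):70874145319837672677196800·26+102339530601744675672576000→1945067308917524165279692800, (27,6):35770355645907606826362624·26+70874145319837672677196800→1000903392113435450162625024
@28  (28,3):2671674589068831403868160000·27+1554454559147562279567360000→73689668464006010184007680000, (28,4):2761307967193712729035776000·27+2671674589068831403868160000→77226989703299075087834112000, (28,5):1945067308917524165279692800·27+2761307967193712729035776000→55278125307966865191587481600, (28,6):1000903392113435450162625024·27+1945067308917524165279692800→28969458895980281319670568448
@29  (29,4):77226989703299075087834112000·28+73689668464006010184007680000→2236045380156380112643362816000, (29,5):55278125307966865191587481600·28+77226989703299075087834112000→1625014498326371300452283596800, (29,6):28969458895980281319670568448·28+55278125307966865191587481600→866422974395414742142363398144
Read c(29,4) = 2236045380156380112643362816000, c(29,5) = 1625014498326371300452283596800, c(29,6) = 866422974395414742142363398144.

2236045380156380112643362816000, 1625014498326371300452283596800, 866422974395414742142363398144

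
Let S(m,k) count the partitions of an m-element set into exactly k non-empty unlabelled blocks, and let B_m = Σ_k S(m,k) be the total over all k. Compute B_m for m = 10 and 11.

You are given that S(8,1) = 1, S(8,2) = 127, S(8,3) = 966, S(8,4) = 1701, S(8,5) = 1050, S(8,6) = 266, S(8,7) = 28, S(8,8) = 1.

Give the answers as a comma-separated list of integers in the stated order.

115975, 678570

[9] T[9,1]:1*1+0=1 · T[9,2]:2*127+1=255 · T[9,3]:3*966+127=3025 · T[9,4]:4*1701+966=7770 · T[9,5]:5*1050+1701=6951 · T[9,6]:6*266+1050=2646 · T[9,7]:7*28+266=462 · T[9,8]:8*1+28=36 · T[9,9]:9*0+1=1
[10] T[10,1]:1*1+0=1 · T[10,2]:2*255+1=511 · T[10,3]:3*3025+255=9330 · T[10,4]:4*7770+3025=34105 · T[10,5]:5*6951+7770=42525 · T[10,6]:6*2646+6951=22827 · T[10,7]:7*462+2646=5880 · T[10,8]:8*36+462=750 · T[10,9]:9*1+36=45 · T[10,10]:10*0+1=1
[11] T[11,1]:1*1+0=1 · T[11,2]:2*511+1=1023 · T[11,3]:3*9330+511=28501 · T[11,4]:4*34105+9330=145750 · T[11,5]:5*42525+34105=246730 · T[11,6]:6*22827+42525=179487 · T[11,7]:7*5880+22827=63987 · T[11,8]:8*750+5880=11880 · T[11,9]:9*45+750=1155 · T[11,10]:10*1+45=55 · T[11,11]:11*0+1=1
B_10 = ΣS(10,k) = 1+511+9330+34105+42525+22827+5880+750+45+1 = 115975
B_11 = ΣS(11,k) = 1+1023+28501+145750+246730+179487+63987+11880+1155+55+1 = 678570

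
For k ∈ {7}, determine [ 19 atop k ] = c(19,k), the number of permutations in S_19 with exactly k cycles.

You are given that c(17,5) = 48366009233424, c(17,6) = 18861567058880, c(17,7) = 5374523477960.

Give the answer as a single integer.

r18: T_18,6=17×18861567058880+48366009233424=369012649234384; T_18,7=17×5374523477960+18861567058880=110228466184200
r19: T_19,7=18×110228466184200+369012649234384=2353125040549984
Read c(19,7) = 2353125040549984.

2353125040549984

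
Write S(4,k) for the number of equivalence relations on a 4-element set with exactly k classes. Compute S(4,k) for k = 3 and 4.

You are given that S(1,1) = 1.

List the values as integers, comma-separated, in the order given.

[2] T[2,1]:1*1+0=1 · T[2,2]:2*0+1=1
[3] T[3,2]:2*1+1=3 · T[3,3]:3*0+1=1
[4] T[4,3]:3*1+3=6 · T[4,4]:4*0+1=1
Read S(4,3) = 6, S(4,4) = 1.

6, 1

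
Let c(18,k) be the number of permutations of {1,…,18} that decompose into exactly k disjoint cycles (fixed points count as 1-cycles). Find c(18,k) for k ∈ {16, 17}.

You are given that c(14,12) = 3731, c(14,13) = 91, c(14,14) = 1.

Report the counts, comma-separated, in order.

10812, 153

row 15: T[15][13]=14·91+3731=5005  T[15][14]=14·1+91=105  T[15][15]=14·0+1=1
row 16: T[16][14]=15·105+5005=6580  T[16][15]=15·1+105=120  T[16][16]=15·0+1=1
row 17: T[17][15]=16·120+6580=8500  T[17][16]=16·1+120=136  T[17][17]=16·0+1=1
row 18: T[18][16]=17·136+8500=10812  T[18][17]=17·1+136=153
Read c(18,16) = 10812, c(18,17) = 153.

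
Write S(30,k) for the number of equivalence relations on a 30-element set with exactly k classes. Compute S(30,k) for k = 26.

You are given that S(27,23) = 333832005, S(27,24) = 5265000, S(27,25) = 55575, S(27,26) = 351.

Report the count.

843303006

@28  (28,24):5265000·24+333832005→460192005, (28,25):55575·25+5265000→6654375, (28,26):351·26+55575→64701
@29  (29,25):6654375·25+460192005→626551380, (29,26):64701·26+6654375→8336601
@30  (30,26):8336601·26+626551380→843303006
Read S(30,26) = 843303006.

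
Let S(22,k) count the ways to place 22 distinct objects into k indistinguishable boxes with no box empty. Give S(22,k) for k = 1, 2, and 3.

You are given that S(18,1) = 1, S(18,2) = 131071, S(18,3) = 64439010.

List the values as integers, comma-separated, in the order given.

@19  (19,1):1·1+0→1, (19,2):131071·2+1→262143, (19,3):64439010·3+131071→193448101
@20  (20,1):1·1+0→1, (20,2):262143·2+1→524287, (20,3):193448101·3+262143→580606446
@21  (21,1):1·1+0→1, (21,2):524287·2+1→1048575, (21,3):580606446·3+524287→1742343625
@22  (22,1):1·1+0→1, (22,2):1048575·2+1→2097151, (22,3):1742343625·3+1048575→5228079450
Read S(22,1) = 1, S(22,2) = 2097151, S(22,3) = 5228079450.

1, 2097151, 5228079450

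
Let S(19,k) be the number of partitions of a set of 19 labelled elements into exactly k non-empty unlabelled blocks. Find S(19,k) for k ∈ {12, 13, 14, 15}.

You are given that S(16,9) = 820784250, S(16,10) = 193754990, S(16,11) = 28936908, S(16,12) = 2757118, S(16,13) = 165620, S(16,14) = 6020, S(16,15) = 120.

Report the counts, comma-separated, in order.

r17: T_17,10=10×193754990+820784250=2758334150; T_17,11=11×28936908+193754990=512060978; T_17,12=12×2757118+28936908=62022324; T_17,13=13×165620+2757118=4910178; T_17,14=14×6020+165620=249900; T_17,15=15×120+6020=7820
r18: T_18,11=11×512060978+2758334150=8391004908; T_18,12=12×62022324+512060978=1256328866; T_18,13=13×4910178+62022324=125854638; T_18,14=14×249900+4910178=8408778; T_18,15=15×7820+249900=367200
r19: T_19,12=12×1256328866+8391004908=23466951300; T_19,13=13×125854638+1256328866=2892439160; T_19,14=14×8408778+125854638=243577530; T_19,15=15×367200+8408778=13916778
Read S(19,12) = 23466951300, S(19,13) = 2892439160, S(19,14) = 243577530, S(19,15) = 13916778.

23466951300, 2892439160, 243577530, 13916778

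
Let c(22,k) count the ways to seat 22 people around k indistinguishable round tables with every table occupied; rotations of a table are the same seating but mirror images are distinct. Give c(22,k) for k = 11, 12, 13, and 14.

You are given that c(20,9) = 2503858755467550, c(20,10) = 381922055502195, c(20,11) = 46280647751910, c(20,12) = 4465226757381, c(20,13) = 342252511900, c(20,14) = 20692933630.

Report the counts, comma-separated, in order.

37600535086859745, 4154823851430525, 373100999802531, 27188611869881

@21  (21,10):381922055502195·20+2503858755467550→10142299865511450, (21,11):46280647751910·20+381922055502195→1307535010540395, (21,12):4465226757381·20+46280647751910→135585182899530, (21,13):342252511900·20+4465226757381→11310276995381, (21,14):20692933630·20+342252511900→756111184500
@22  (22,11):1307535010540395·21+10142299865511450→37600535086859745, (22,12):135585182899530·21+1307535010540395→4154823851430525, (22,13):11310276995381·21+135585182899530→373100999802531, (22,14):756111184500·21+11310276995381→27188611869881
Read c(22,11) = 37600535086859745, c(22,12) = 4154823851430525, c(22,13) = 373100999802531, c(22,14) = 27188611869881.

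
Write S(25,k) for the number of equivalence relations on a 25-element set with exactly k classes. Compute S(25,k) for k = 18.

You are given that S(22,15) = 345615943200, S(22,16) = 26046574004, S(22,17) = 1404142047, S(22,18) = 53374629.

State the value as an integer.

3275678594925

i=23: T(23,16)=345615943200+16·26046574004=762361127264 | T(23,17)=26046574004+17·1404142047=49916988803 | T(23,18)=1404142047+18·53374629=2364885369
i=24: T(24,17)=762361127264+17·49916988803=1610949936915 | T(24,18)=49916988803+18·2364885369=92484925445
i=25: T(25,18)=1610949936915+18·92484925445=3275678594925
Read S(25,18) = 3275678594925.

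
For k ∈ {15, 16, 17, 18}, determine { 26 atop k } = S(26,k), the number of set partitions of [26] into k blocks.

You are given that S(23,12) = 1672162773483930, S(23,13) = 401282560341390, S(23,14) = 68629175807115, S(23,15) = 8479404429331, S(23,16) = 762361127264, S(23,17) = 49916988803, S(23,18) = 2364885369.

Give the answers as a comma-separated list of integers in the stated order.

90449030191104000, 12725877242482560, 1343731795378830, 107025546101760

@24  (24,13):401282560341390·13+1672162773483930→6888836057922000, (24,14):68629175807115·14+401282560341390→1362091021641000, (24,15):8479404429331·15+68629175807115→195820242247080, (24,16):762361127264·16+8479404429331→20677182465555, (24,17):49916988803·17+762361127264→1610949936915, (24,18):2364885369·18+49916988803→92484925445
@25  (25,14):1362091021641000·14+6888836057922000→25958110360896000, (25,15):195820242247080·15+1362091021641000→4299394655347200, (25,16):20677182465555·16+195820242247080→526655161695960, (25,17):1610949936915·17+20677182465555→48063331393110, (25,18):92484925445·18+1610949936915→3275678594925
@26  (26,15):4299394655347200·15+25958110360896000→90449030191104000, (26,16):526655161695960·16+4299394655347200→12725877242482560, (26,17):48063331393110·17+526655161695960→1343731795378830, (26,18):3275678594925·18+48063331393110→107025546101760
Read S(26,15) = 90449030191104000, S(26,16) = 12725877242482560, S(26,17) = 1343731795378830, S(26,18) = 107025546101760.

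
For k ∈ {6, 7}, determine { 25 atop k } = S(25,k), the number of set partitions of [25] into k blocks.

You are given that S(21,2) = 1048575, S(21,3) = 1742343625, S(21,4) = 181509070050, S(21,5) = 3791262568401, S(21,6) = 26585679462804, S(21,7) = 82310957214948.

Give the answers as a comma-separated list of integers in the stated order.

@22  (22,3):1742343625·3+1048575→5228079450, (22,4):181509070050·4+1742343625→727778623825, (22,5):3791262568401·5+181509070050→19137821912055, (22,6):26585679462804·6+3791262568401→163305339345225, (22,7):82310957214948·7+26585679462804→602762379967440
@23  (23,4):727778623825·4+5228079450→2916342574750, (23,5):19137821912055·5+727778623825→96416888184100, (23,6):163305339345225·6+19137821912055→998969857983405, (23,7):602762379967440·7+163305339345225→4382641999117305
@24  (24,5):96416888184100·5+2916342574750→485000783495250, (24,6):998969857983405·6+96416888184100→6090236036084530, (24,7):4382641999117305·7+998969857983405→31677463851804540
@25  (25,6):6090236036084530·6+485000783495250→37026417000002430, (25,7):31677463851804540·7+6090236036084530→227832482998716310
Read S(25,6) = 37026417000002430, S(25,7) = 227832482998716310.

37026417000002430, 227832482998716310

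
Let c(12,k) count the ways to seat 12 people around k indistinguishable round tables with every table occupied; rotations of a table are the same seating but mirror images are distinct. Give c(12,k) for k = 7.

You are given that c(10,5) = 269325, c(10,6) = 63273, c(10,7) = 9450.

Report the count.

2637558

[11] T[11,6]:10*63273+269325=902055 · T[11,7]:10*9450+63273=157773
[12] T[12,7]:11*157773+902055=2637558
Read c(12,7) = 2637558.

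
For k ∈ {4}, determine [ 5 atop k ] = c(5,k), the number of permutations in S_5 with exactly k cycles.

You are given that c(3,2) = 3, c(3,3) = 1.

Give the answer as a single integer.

r4: T_4,3=3×1+3=6; T_4,4=3×0+1=1
r5: T_5,4=4×1+6=10
Read c(5,4) = 10.

10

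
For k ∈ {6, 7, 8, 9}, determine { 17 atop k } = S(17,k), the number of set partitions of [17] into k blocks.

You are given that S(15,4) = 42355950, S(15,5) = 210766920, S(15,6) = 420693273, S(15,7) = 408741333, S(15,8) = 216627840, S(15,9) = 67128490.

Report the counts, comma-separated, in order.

17505749898, 25708104786, 20415995028, 9528822303

r16: T_16,5=5×210766920+42355950=1096190550; T_16,6=6×420693273+210766920=2734926558; T_16,7=7×408741333+420693273=3281882604; T_16,8=8×216627840+408741333=2141764053; T_16,9=9×67128490+216627840=820784250
r17: T_17,6=6×2734926558+1096190550=17505749898; T_17,7=7×3281882604+2734926558=25708104786; T_17,8=8×2141764053+3281882604=20415995028; T_17,9=9×820784250+2141764053=9528822303
Read S(17,6) = 17505749898, S(17,7) = 25708104786, S(17,8) = 20415995028, S(17,9) = 9528822303.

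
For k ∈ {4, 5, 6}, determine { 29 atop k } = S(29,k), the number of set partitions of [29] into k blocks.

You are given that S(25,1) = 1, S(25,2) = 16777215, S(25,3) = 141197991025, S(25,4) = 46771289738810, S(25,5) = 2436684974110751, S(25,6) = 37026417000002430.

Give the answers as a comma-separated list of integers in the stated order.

r26: T_26,1=1×1+0=1; T_26,2=2×16777215+1=33554431; T_26,3=3×141197991025+16777215=423610750290; T_26,4=4×46771289738810+141197991025=187226356946265; T_26,5=5×2436684974110751+46771289738810=12230196160292565; T_26,6=6×37026417000002430+2436684974110751=224595186974125331
r27: T_27,2=2×33554431+1=67108863; T_27,3=3×423610750290+33554431=1270865805301; T_27,4=4×187226356946265+423610750290=749329038535350; T_27,5=5×12230196160292565+187226356946265=61338207158409090; T_27,6=6×224595186974125331+12230196160292565=1359801318005044551
r28: T_28,3=3×1270865805301+67108863=3812664524766; T_28,4=4×749329038535350+1270865805301=2998587019946701; T_28,5=5×61338207158409090+749329038535350=307440364830580800; T_28,6=6×1359801318005044551+61338207158409090=8220146115188676396
r29: T_29,4=4×2998587019946701+3812664524766=11998160744311570; T_29,5=5×307440364830580800+2998587019946701=1540200411172850701; T_29,6=6×8220146115188676396+307440364830580800=49628317055962639176
Read S(29,4) = 11998160744311570, S(29,5) = 1540200411172850701, S(29,6) = 49628317055962639176.

11998160744311570, 1540200411172850701, 49628317055962639176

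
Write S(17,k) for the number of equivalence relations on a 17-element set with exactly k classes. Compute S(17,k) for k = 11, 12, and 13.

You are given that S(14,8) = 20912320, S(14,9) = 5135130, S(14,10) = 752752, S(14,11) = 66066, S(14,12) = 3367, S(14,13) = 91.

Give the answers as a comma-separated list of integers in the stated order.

i=15: T(15,9)=20912320+9·5135130=67128490 | T(15,10)=5135130+10·752752=12662650 | T(15,11)=752752+11·66066=1479478 | T(15,12)=66066+12·3367=106470 | T(15,13)=3367+13·91=4550
i=16: T(16,10)=67128490+10·12662650=193754990 | T(16,11)=12662650+11·1479478=28936908 | T(16,12)=1479478+12·106470=2757118 | T(16,13)=106470+13·4550=165620
i=17: T(17,11)=193754990+11·28936908=512060978 | T(17,12)=28936908+12·2757118=62022324 | T(17,13)=2757118+13·165620=4910178
Read S(17,11) = 512060978, S(17,12) = 62022324, S(17,13) = 4910178.

512060978, 62022324, 4910178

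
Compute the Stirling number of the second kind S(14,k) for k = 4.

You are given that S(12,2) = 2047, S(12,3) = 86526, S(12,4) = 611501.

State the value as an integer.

@13  (13,3):86526·3+2047→261625, (13,4):611501·4+86526→2532530
@14  (14,4):2532530·4+261625→10391745
Read S(14,4) = 10391745.

10391745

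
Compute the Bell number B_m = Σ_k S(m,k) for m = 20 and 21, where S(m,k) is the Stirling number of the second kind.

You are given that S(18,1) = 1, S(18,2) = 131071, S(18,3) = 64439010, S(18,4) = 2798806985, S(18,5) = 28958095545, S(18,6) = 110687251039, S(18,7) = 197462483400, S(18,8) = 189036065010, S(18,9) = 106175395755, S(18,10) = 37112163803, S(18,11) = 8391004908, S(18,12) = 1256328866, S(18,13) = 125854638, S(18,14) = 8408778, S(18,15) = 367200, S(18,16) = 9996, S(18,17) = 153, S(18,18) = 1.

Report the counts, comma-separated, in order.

51724158235372, 474869816156751

row 19: T[19][1]=1·1+0=1  T[19][2]=2·131071+1=262143  T[19][3]=3·64439010+131071=193448101  T[19][4]=4·2798806985+64439010=11259666950  T[19][5]=5·28958095545+2798806985=147589284710  T[19][6]=6·110687251039+28958095545=693081601779  T[19][7]=7·197462483400+110687251039=1492924634839  T[19][8]=8·189036065010+197462483400=1709751003480  T[19][9]=9·106175395755+189036065010=1144614626805  T[19][10]=10·37112163803+106175395755=477297033785  T[19][11]=11·8391004908+37112163803=129413217791  T[19][12]=12·1256328866+8391004908=23466951300  T[19][13]=13·125854638+1256328866=2892439160  T[19][14]=14·8408778+125854638=243577530  T[19][15]=15·367200+8408778=13916778  T[19][16]=16·9996+367200=527136  T[19][17]=17·153+9996=12597  T[19][18]=18·1+153=171  T[19][19]=19·0+1=1
row 20: T[20][1]=1·1+0=1  T[20][2]=2·262143+1=524287  T[20][3]=3·193448101+262143=580606446  T[20][4]=4·11259666950+193448101=45232115901  T[20][5]=5·147589284710+11259666950=749206090500  T[20][6]=6·693081601779+147589284710=4306078895384  T[20][7]=7·1492924634839+693081601779=11143554045652  T[20][8]=8·1709751003480+1492924634839=15170932662679  T[20][9]=9·1144614626805+1709751003480=12011282644725  T[20][10]=10·477297033785+1144614626805=5917584964655  T[20][11]=11·129413217791+477297033785=1900842429486  T[20][12]=12·23466951300+129413217791=411016633391  T[20][13]=13·2892439160+23466951300=61068660380  T[20][14]=14·243577530+2892439160=6302524580  T[20][15]=15·13916778+243577530=452329200  T[20][16]=16·527136+13916778=22350954  T[20][17]=17·12597+527136=741285  T[20][18]=18·171+12597=15675  T[20][19]=19·1+171=190  T[20][20]=20·0+1=1
row 21: T[21][1]=1·1+0=1  T[21][2]=2·524287+1=1048575  T[21][3]=3·580606446+524287=1742343625  T[21][4]=4·45232115901+580606446=181509070050  T[21][5]=5·749206090500+45232115901=3791262568401  T[21][6]=6·4306078895384+749206090500=26585679462804  T[21][7]=7·11143554045652+4306078895384=82310957214948  T[21][8]=8·15170932662679+11143554045652=132511015347084  T[21][9]=9·12011282644725+15170932662679=123272476465204  T[21][10]=10·5917584964655+12011282644725=71187132291275  T[21][11]=11·1900842429486+5917584964655=26826851689001  T[21][12]=12·411016633391+1900842429486=6833042030178  T[21][13]=13·61068660380+411016633391=1204909218331  T[21][14]=14·6302524580+61068660380=149304004500  T[21][15]=15·452329200+6302524580=13087462580  T[21][16]=16·22350954+452329200=809944464  T[21][17]=17·741285+22350954=34952799  T[21][18]=18·15675+741285=1023435  T[21][19]=19·190+15675=19285  T[21][20]=20·1+190=210  T[21][21]=21·0+1=1
B_20 = ΣS(20,k) = 1+524287+580606446+45232115901+749206090500+4306078895384+11143554045652+15170932662679+12011282644725+5917584964655+1900842429486+411016633391+61068660380+6302524580+452329200+22350954+741285+15675+190+1 = 51724158235372
B_21 = ΣS(21,k) = 1+1048575+1742343625+181509070050+3791262568401+26585679462804+82310957214948+132511015347084+123272476465204+71187132291275+26826851689001+6833042030178+1204909218331+149304004500+13087462580+809944464+34952799+1023435+19285+210+1 = 474869816156751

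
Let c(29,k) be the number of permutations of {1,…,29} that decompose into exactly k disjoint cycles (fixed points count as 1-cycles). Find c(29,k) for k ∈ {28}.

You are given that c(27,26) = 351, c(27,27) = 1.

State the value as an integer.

row 28: T[28][27]=27·1+351=378  T[28][28]=27·0+1=1
row 29: T[29][28]=28·1+378=406
Read c(29,28) = 406.

406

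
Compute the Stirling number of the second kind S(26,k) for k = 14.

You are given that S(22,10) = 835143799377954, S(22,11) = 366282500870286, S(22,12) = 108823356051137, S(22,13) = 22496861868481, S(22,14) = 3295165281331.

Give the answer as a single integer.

477898618396288260

row 23: T[23][11]=11·366282500870286+835143799377954=4864251308951100  T[23][12]=12·108823356051137+366282500870286=1672162773483930  T[23][13]=13·22496861868481+108823356051137=401282560341390  T[23][14]=14·3295165281331+22496861868481=68629175807115
row 24: T[24][12]=12·1672162773483930+4864251308951100=24930204590758260  T[24][13]=13·401282560341390+1672162773483930=6888836057922000  T[24][14]=14·68629175807115+401282560341390=1362091021641000
row 25: T[25][13]=13·6888836057922000+24930204590758260=114485073343744260  T[25][14]=14·1362091021641000+6888836057922000=25958110360896000
row 26: T[26][14]=14·25958110360896000+114485073343744260=477898618396288260
Read S(26,14) = 477898618396288260.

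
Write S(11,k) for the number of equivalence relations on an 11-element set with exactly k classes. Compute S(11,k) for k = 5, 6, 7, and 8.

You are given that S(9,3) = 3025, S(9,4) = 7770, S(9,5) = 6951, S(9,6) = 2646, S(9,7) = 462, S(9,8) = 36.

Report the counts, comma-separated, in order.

r10: T_10,4=4×7770+3025=34105; T_10,5=5×6951+7770=42525; T_10,6=6×2646+6951=22827; T_10,7=7×462+2646=5880; T_10,8=8×36+462=750
r11: T_11,5=5×42525+34105=246730; T_11,6=6×22827+42525=179487; T_11,7=7×5880+22827=63987; T_11,8=8×750+5880=11880
Read S(11,5) = 246730, S(11,6) = 179487, S(11,7) = 63987, S(11,8) = 11880.

246730, 179487, 63987, 11880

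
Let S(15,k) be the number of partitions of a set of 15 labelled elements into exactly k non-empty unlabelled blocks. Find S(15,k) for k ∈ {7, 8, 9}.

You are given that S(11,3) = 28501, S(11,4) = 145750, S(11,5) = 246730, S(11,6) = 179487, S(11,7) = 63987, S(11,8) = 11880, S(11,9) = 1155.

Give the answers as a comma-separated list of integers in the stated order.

408741333, 216627840, 67128490

row 12: T[12][4]=4·145750+28501=611501  T[12][5]=5·246730+145750=1379400  T[12][6]=6·179487+246730=1323652  T[12][7]=7·63987+179487=627396  T[12][8]=8·11880+63987=159027  T[12][9]=9·1155+11880=22275
row 13: T[13][5]=5·1379400+611501=7508501  T[13][6]=6·1323652+1379400=9321312  T[13][7]=7·627396+1323652=5715424  T[13][8]=8·159027+627396=1899612  T[13][9]=9·22275+159027=359502
row 14: T[14][6]=6·9321312+7508501=63436373  T[14][7]=7·5715424+9321312=49329280  T[14][8]=8·1899612+5715424=20912320  T[14][9]=9·359502+1899612=5135130
row 15: T[15][7]=7·49329280+63436373=408741333  T[15][8]=8·20912320+49329280=216627840  T[15][9]=9·5135130+20912320=67128490
Read S(15,7) = 408741333, S(15,8) = 216627840, S(15,9) = 67128490.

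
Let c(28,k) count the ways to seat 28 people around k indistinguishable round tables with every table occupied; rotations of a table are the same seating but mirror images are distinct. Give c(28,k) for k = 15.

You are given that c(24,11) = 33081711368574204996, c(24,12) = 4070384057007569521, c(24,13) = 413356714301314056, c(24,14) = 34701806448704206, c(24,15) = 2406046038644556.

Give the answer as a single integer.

5370555489012577816470

r25: T_25,12=24×4070384057007569521+33081711368574204996=130770928736755873500; T_25,13=24×413356714301314056+4070384057007569521=13990945200239106865; T_25,14=24×34701806448704206+413356714301314056=1246200069070215000; T_25,15=24×2406046038644556+34701806448704206=92446911376173550
r26: T_26,13=25×13990945200239106865+130770928736755873500=480544558742733545125; T_26,14=25×1246200069070215000+13990945200239106865=45145946926994481865; T_26,15=25×92446911376173550+1246200069070215000=3557372853474553750
r27: T_27,14=26×45145946926994481865+480544558742733545125=1654339178844590073615; T_27,15=26×3557372853474553750+45145946926994481865=137637641117332879365
r28: T_28,15=27×137637641117332879365+1654339178844590073615=5370555489012577816470
Read c(28,15) = 5370555489012577816470.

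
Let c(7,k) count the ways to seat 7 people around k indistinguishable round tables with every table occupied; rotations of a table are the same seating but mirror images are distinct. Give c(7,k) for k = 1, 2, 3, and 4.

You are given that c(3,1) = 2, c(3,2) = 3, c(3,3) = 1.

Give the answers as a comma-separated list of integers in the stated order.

@4  (4,1):2·3+0→6, (4,2):3·3+2→11, (4,3):1·3+3→6, (4,4):0·3+1→1
@5  (5,1):6·4+0→24, (5,2):11·4+6→50, (5,3):6·4+11→35, (5,4):1·4+6→10
@6  (6,1):24·5+0→120, (6,2):50·5+24→274, (6,3):35·5+50→225, (6,4):10·5+35→85
@7  (7,1):120·6+0→720, (7,2):274·6+120→1764, (7,3):225·6+274→1624, (7,4):85·6+225→735
Read c(7,1) = 720, c(7,2) = 1764, c(7,3) = 1624, c(7,4) = 735.

720, 1764, 1624, 735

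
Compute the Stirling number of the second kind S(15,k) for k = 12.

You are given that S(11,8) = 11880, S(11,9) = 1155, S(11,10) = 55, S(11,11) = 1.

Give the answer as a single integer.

106470

@12  (12,9):1155·9+11880→22275, (12,10):55·10+1155→1705, (12,11):1·11+55→66, (12,12):0·12+1→1
@13  (13,10):1705·10+22275→39325, (13,11):66·11+1705→2431, (13,12):1·12+66→78
@14  (14,11):2431·11+39325→66066, (14,12):78·12+2431→3367
@15  (15,12):3367·12+66066→106470
Read S(15,12) = 106470.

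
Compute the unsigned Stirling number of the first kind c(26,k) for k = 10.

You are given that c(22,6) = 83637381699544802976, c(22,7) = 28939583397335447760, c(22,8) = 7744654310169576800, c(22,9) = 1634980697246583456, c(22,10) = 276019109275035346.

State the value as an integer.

@23  (23,7):28939583397335447760·22+83637381699544802976→720308216440924653696, (23,8):7744654310169576800·22+28939583397335447760→199321978221066137360, (23,9):1634980697246583456·22+7744654310169576800→43714229649594412832, (23,10):276019109275035346·22+1634980697246583456→7707401101297361068
@24  (24,8):199321978221066137360·23+720308216440924653696→5304713715525445812976, (24,9):43714229649594412832·23+199321978221066137360→1204749260161737632496, (24,10):7707401101297361068·23+43714229649594412832→220984454979433717396
@25  (25,9):1204749260161737632496·24+5304713715525445812976→34218695959407148992880, (25,10):220984454979433717396·24+1204749260161737632496→6508376179668146850000
@26  (26,10):6508376179668146850000·25+34218695959407148992880→196928100451110820242880
Read c(26,10) = 196928100451110820242880.

196928100451110820242880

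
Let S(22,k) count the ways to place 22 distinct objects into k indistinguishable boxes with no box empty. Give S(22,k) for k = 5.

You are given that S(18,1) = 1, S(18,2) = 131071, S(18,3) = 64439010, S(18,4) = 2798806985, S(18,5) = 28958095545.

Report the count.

row 19: T[19][2]=2·131071+1=262143  T[19][3]=3·64439010+131071=193448101  T[19][4]=4·2798806985+64439010=11259666950  T[19][5]=5·28958095545+2798806985=147589284710
row 20: T[20][3]=3·193448101+262143=580606446  T[20][4]=4·11259666950+193448101=45232115901  T[20][5]=5·147589284710+11259666950=749206090500
row 21: T[21][4]=4·45232115901+580606446=181509070050  T[21][5]=5·749206090500+45232115901=3791262568401
row 22: T[22][5]=5·3791262568401+181509070050=19137821912055
Read S(22,5) = 19137821912055.

19137821912055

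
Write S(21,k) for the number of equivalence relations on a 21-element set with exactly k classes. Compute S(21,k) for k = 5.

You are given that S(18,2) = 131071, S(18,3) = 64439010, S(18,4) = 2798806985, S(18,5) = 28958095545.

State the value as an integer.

3791262568401

[19] T[19,3]:3*64439010+131071=193448101 · T[19,4]:4*2798806985+64439010=11259666950 · T[19,5]:5*28958095545+2798806985=147589284710
[20] T[20,4]:4*11259666950+193448101=45232115901 · T[20,5]:5*147589284710+11259666950=749206090500
[21] T[21,5]:5*749206090500+45232115901=3791262568401
Read S(21,5) = 3791262568401.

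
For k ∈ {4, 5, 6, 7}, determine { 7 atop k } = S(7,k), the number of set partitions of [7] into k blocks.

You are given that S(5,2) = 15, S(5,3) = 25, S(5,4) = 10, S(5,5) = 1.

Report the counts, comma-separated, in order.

r6: T_6,3=3×25+15=90; T_6,4=4×10+25=65; T_6,5=5×1+10=15; T_6,6=6×0+1=1
r7: T_7,4=4×65+90=350; T_7,5=5×15+65=140; T_7,6=6×1+15=21; T_7,7=7×0+1=1
Read S(7,4) = 350, S(7,5) = 140, S(7,6) = 21, S(7,7) = 1.

350, 140, 21, 1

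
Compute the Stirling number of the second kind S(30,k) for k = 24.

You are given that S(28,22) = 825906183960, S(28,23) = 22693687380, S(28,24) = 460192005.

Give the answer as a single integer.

2157580085700

[29] T[29,23]:23*22693687380+825906183960=1347860993700 · T[29,24]:24*460192005+22693687380=33738295500
[30] T[30,24]:24*33738295500+1347860993700=2157580085700
Read S(30,24) = 2157580085700.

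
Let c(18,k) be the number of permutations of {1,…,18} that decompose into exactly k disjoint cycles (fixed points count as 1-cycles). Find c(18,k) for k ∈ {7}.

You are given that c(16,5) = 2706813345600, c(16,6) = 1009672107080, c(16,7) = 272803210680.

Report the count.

[17] T[17,6]:16*1009672107080+2706813345600=18861567058880 · T[17,7]:16*272803210680+1009672107080=5374523477960
[18] T[18,7]:17*5374523477960+18861567058880=110228466184200
Read c(18,7) = 110228466184200.

110228466184200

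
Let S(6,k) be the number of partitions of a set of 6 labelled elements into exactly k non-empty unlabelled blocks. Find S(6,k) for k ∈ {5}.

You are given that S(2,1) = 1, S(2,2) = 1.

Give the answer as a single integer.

row 3: T[3][2]=2·1+1=3  T[3][3]=3·0+1=1
row 4: T[4][3]=3·1+3=6  T[4][4]=4·0+1=1
row 5: T[5][4]=4·1+6=10  T[5][5]=5·0+1=1
row 6: T[6][5]=5·1+10=15
Read S(6,5) = 15.

15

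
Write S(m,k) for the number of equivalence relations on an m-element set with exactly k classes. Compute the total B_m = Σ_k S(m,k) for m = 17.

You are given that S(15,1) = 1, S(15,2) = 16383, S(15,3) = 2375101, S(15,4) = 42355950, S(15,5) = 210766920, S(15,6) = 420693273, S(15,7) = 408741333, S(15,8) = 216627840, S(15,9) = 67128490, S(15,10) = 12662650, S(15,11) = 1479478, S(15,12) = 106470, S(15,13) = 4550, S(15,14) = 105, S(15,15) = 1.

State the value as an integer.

82864869804

@16  (16,1):1·1+0→1, (16,2):16383·2+1→32767, (16,3):2375101·3+16383→7141686, (16,4):42355950·4+2375101→171798901, (16,5):210766920·5+42355950→1096190550, (16,6):420693273·6+210766920→2734926558, (16,7):408741333·7+420693273→3281882604, (16,8):216627840·8+408741333→2141764053, (16,9):67128490·9+216627840→820784250, (16,10):12662650·10+67128490→193754990, (16,11):1479478·11+12662650→28936908, (16,12):106470·12+1479478→2757118, (16,13):4550·13+106470→165620, (16,14):105·14+4550→6020, (16,15):1·15+105→120, (16,16):0·16+1→1
@17  (17,1):1·1+0→1, (17,2):32767·2+1→65535, (17,3):7141686·3+32767→21457825, (17,4):171798901·4+7141686→694337290, (17,5):1096190550·5+171798901→5652751651, (17,6):2734926558·6+1096190550→17505749898, (17,7):3281882604·7+2734926558→25708104786, (17,8):2141764053·8+3281882604→20415995028, (17,9):820784250·9+2141764053→9528822303, (17,10):193754990·10+820784250→2758334150, (17,11):28936908·11+193754990→512060978, (17,12):2757118·12+28936908→62022324, (17,13):165620·13+2757118→4910178, (17,14):6020·14+165620→249900, (17,15):120·15+6020→7820, (17,16):1·16+120→136, (17,17):0·17+1→1
B_17 = ΣS(17,k) = 1+65535+21457825+694337290+5652751651+17505749898+25708104786+20415995028+9528822303+2758334150+512060978+62022324+4910178+249900+7820+136+1 = 82864869804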